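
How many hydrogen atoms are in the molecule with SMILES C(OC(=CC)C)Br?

Hydrogens are implicit in SMILES; fill each atom to its normal valence:
  2 × C: 3 H each → 6
  1 × Br: no H
  1 × C: 2 H
  1 × C: 1 H
  1 × C: no H
  1 × O: no H
  Total hydrogens = 9.

9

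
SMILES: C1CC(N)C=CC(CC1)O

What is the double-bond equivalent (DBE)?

Molecular formula from the SMILES: C8H15NO.
DoU = (2C + 2 + N − H − X)/2 = (2·8 + 2 + 1 − 15 − 0)/2 = 4/2 = 2.
(Structurally: 1 ring(s) + 1 π bond(s) = 2.)

2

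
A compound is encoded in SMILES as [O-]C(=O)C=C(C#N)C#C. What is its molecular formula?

C6H2NO2-

Heavy atoms from the SMILES: 6 C, 1 N, 2 O.
Implicit hydrogens by atom environment:
  4 × C: no H
  2 × C: 1 H each → 2
  1 × N: no H
  1 × O: no H
  1 × O (charge -1): no H
  Total hydrogens = 2.
Net charge -1.
Molecular formula: C6H2NO2-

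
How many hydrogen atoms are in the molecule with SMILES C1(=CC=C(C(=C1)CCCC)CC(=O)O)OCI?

Hydrogens are implicit in SMILES; fill each atom to its normal valence:
  5 × C: 2 H each → 10
  3 × C (aromatic): 1 H each → 3
  3 × C (aromatic): no H
  2 × O: no H
  1 × C: 3 H
  1 × C: no H
  1 × I: no H
  1 × O: 1 H
  Total hydrogens = 17.

17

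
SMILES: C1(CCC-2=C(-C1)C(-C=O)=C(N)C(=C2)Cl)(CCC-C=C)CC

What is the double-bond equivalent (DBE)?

Molecular formula from the SMILES: C18H24ClNO.
DoU = (2C + 2 + N − H − X)/2 = (2·18 + 2 + 1 − 24 − 1)/2 = 14/2 = 7.
(Structurally: 2 ring(s) + 5 π bond(s) = 7.)

7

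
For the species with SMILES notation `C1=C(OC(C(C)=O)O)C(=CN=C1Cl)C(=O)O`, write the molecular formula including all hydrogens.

C9H8ClNO5

Heavy atoms from the SMILES: 9 C, 1 Cl, 1 N, 5 O.
Implicit hydrogens by atom environment:
  3 × C (aromatic): no H
  3 × O: no H
  2 × C (aromatic): 1 H each → 2
  2 × C: no H
  2 × O: 1 H each → 2
  1 × C: 3 H
  1 × C: 1 H
  1 × Cl: no H
  1 × N (aromatic): no H
  Total hydrogens = 8.
Molecular formula: C9H8ClNO5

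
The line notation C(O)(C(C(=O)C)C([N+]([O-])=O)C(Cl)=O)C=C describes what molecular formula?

C8H10ClNO5

Heavy atoms from the SMILES: 8 C, 1 Cl, 1 N, 5 O.
Implicit hydrogens by atom environment:
  4 × C: 1 H each → 4
  3 × O: no H
  2 × C: no H
  1 × C: 3 H
  1 × C: 2 H
  1 × Cl: no H
  1 × N (charge +1): no H
  1 × O: 1 H
  1 × O (charge -1): no H
  Total hydrogens = 10.
Molecular formula: C8H10ClNO5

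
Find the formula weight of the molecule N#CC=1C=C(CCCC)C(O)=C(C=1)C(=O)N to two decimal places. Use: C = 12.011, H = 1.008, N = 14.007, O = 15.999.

Molecular formula: C12H14N2O2.
M = 12×12.011 + 14×1.008 + 2×14.007 + 2×15.999 = 218.26 g/mol.

218.26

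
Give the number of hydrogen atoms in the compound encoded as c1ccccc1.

Hydrogens are implicit in SMILES; fill each atom to its normal valence:
  6 × C (aromatic): 1 H each → 6
  Total hydrogens = 6.

6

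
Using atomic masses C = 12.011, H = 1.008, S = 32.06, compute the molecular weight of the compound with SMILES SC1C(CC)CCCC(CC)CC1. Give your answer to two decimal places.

200.38

Molecular formula: C12H24S.
M = 12×12.011 + 24×1.008 + 1×32.06 = 200.38 g/mol.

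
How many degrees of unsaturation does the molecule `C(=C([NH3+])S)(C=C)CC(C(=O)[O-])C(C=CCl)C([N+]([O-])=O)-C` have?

5

Molecular formula from the SMILES: C12H17ClN2O4S.
DoU = (2C + 2 + N − H − X)/2 = (2·12 + 2 + 2 − 17 − 1)/2 = 10/2 = 5.
(Structurally: 0 ring(s) + 5 π bond(s) = 5.)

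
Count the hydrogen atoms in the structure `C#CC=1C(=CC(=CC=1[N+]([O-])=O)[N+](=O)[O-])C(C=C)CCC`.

14

Hydrogens are implicit in SMILES; fill each atom to its normal valence:
  4 × C (aromatic): no H
  3 × C: 2 H each → 6
  3 × C: 1 H each → 3
  2 × C (aromatic): 1 H each → 2
  2 × N (charge +1): no H
  2 × O: no H
  2 × O (charge -1): no H
  1 × C: 3 H
  1 × C: no H
  Total hydrogens = 14.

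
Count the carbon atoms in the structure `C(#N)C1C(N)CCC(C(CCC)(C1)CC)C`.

14

The symbol for carbon appears 14 times in the SMILES.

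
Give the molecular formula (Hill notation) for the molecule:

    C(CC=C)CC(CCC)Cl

C9H17Cl

Heavy atoms from the SMILES: 9 C, 1 Cl.
Implicit hydrogens by atom environment:
  6 × C: 2 H each → 12
  2 × C: 1 H each → 2
  1 × C: 3 H
  1 × Cl: no H
  Total hydrogens = 17.
Molecular formula: C9H17Cl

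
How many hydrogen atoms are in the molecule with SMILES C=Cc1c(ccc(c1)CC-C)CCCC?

Hydrogens are implicit in SMILES; fill each atom to its normal valence:
  6 × C: 2 H each → 12
  3 × C (aromatic): 1 H each → 3
  3 × C (aromatic): no H
  2 × C: 3 H each → 6
  1 × C: 1 H
  Total hydrogens = 22.

22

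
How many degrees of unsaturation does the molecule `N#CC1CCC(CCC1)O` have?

Molecular formula from the SMILES: C8H13NO.
DoU = (2C + 2 + N − H − X)/2 = (2·8 + 2 + 1 − 13 − 0)/2 = 6/2 = 3.
(Structurally: 1 ring(s) + 2 π bond(s) = 3.)

3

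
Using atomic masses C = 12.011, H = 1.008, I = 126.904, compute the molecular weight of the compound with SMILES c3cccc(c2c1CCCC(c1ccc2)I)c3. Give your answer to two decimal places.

Molecular formula: C16H15I.
M = 16×12.011 + 15×1.008 + 1×126.904 = 334.20 g/mol.

334.20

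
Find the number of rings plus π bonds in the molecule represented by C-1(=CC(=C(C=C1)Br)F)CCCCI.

Molecular formula from the SMILES: C10H11BrFI.
DoU = (2C + 2 + N − H − X)/2 = (2·10 + 2 + 0 − 11 − 3)/2 = 8/2 = 4.
(Structurally: 1 ring(s) + 3 π bond(s) = 4.)

4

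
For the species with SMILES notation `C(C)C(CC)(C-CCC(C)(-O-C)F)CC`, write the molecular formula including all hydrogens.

C13H27FO

Heavy atoms from the SMILES: 13 C, 1 F, 1 O.
Implicit hydrogens by atom environment:
  6 × C: 2 H each → 12
  5 × C: 3 H each → 15
  2 × C: no H
  1 × F: no H
  1 × O: no H
  Total hydrogens = 27.
Molecular formula: C13H27FO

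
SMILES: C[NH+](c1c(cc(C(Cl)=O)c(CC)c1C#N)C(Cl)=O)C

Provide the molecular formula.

C13H13Cl2N2O2+

Heavy atoms from the SMILES: 13 C, 2 Cl, 2 N, 2 O.
Implicit hydrogens by atom environment:
  5 × C (aromatic): no H
  3 × C: 3 H each → 9
  3 × C: no H
  2 × Cl: no H
  2 × O: no H
  1 × C: 2 H
  1 × C (aromatic): 1 H
  1 × N (charge +1): 1 H
  1 × N: no H
  Total hydrogens = 13.
Net charge +1.
Molecular formula: C13H13Cl2N2O2+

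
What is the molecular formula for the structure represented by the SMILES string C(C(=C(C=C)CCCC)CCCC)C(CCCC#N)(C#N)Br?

Heavy atoms from the SMILES: 1 Br, 19 C, 2 N.
Implicit hydrogens by atom environment:
  11 × C: 2 H each → 22
  5 × C: no H
  2 × C: 3 H each → 6
  2 × N: no H
  1 × Br: no H
  1 × C: 1 H
  Total hydrogens = 29.
Molecular formula: C19H29BrN2

C19H29BrN2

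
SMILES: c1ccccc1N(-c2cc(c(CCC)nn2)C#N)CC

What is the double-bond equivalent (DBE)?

10

Molecular formula from the SMILES: C16H18N4.
DoU = (2C + 2 + N − H − X)/2 = (2·16 + 2 + 4 − 18 − 0)/2 = 20/2 = 10.
(Structurally: 2 ring(s) + 8 π bond(s) = 10.)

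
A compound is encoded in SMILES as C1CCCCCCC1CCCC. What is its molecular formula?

C12H24

Heavy atoms from the SMILES: 12 C.
Implicit hydrogens by atom environment:
  10 × C: 2 H each → 20
  1 × C: 3 H
  1 × C: 1 H
  Total hydrogens = 24.
Molecular formula: C12H24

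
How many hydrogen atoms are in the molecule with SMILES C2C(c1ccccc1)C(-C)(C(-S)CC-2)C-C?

Hydrogens are implicit in SMILES; fill each atom to its normal valence:
  5 × C (aromatic): 1 H each → 5
  4 × C: 2 H each → 8
  2 × C: 3 H each → 6
  2 × C: 1 H each → 2
  1 × C: no H
  1 × C (aromatic): no H
  1 × S: 1 H
  Total hydrogens = 22.

22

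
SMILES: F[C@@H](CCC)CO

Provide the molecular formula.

C5H11FO

Heavy atoms from the SMILES: 5 C, 1 F, 1 O.
Implicit hydrogens by atom environment:
  3 × C: 2 H each → 6
  1 × C: 3 H
  1 × C: 1 H
  1 × F: no H
  1 × O: 1 H
  Total hydrogens = 11.
Molecular formula: C5H11FO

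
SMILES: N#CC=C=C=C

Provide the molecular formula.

C5H3N

Heavy atoms from the SMILES: 5 C, 1 N.
Implicit hydrogens by atom environment:
  3 × C: no H
  1 × C: 2 H
  1 × C: 1 H
  1 × N: no H
  Total hydrogens = 3.
Molecular formula: C5H3N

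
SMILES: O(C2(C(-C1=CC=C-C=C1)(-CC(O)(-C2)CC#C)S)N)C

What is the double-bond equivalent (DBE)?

7

Molecular formula from the SMILES: C15H19NO2S.
DoU = (2C + 2 + N − H − X)/2 = (2·15 + 2 + 1 − 19 − 0)/2 = 14/2 = 7.
(Structurally: 2 ring(s) + 5 π bond(s) = 7.)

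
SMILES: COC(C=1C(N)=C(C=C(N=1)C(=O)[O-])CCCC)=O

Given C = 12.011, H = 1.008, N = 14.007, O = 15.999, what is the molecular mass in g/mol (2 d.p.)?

Molecular formula: C12H15N2O4-.
M = 12×12.011 + 15×1.008 + 2×14.007 + 4×15.999 = 251.26 g/mol.

251.26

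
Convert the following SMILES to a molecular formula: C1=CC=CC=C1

Heavy atoms from the SMILES: 6 C.
Implicit hydrogens by atom environment:
  6 × C (aromatic): 1 H each → 6
  Total hydrogens = 6.
Molecular formula: C6H6

C6H6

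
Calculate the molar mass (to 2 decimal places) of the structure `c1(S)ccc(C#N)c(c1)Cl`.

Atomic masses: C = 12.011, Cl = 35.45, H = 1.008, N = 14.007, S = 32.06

Molecular formula: C7H4ClNS.
M = 7×12.011 + 1×35.45 + 4×1.008 + 1×14.007 + 1×32.06 = 169.63 g/mol.

169.63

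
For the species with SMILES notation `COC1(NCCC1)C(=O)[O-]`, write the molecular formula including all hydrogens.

C6H10NO3-

Heavy atoms from the SMILES: 6 C, 1 N, 3 O.
Implicit hydrogens by atom environment:
  3 × C: 2 H each → 6
  2 × C: no H
  2 × O: no H
  1 × C: 3 H
  1 × N: 1 H
  1 × O (charge -1): no H
  Total hydrogens = 10.
Net charge -1.
Molecular formula: C6H10NO3-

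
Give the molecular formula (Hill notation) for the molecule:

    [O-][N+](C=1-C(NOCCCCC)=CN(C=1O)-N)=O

Heavy atoms from the SMILES: 9 C, 4 N, 4 O.
Implicit hydrogens by atom environment:
  4 × C: 2 H each → 8
  3 × C (aromatic): no H
  2 × O: no H
  1 × C: 3 H
  1 × C (aromatic): 1 H
  1 × N: 2 H
  1 × N: 1 H
  1 × N (aromatic): no H
  1 × N (charge +1): no H
  1 × O: 1 H
  1 × O (charge -1): no H
  Total hydrogens = 16.
Molecular formula: C9H16N4O4

C9H16N4O4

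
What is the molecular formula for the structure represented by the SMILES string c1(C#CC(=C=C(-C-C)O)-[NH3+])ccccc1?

Heavy atoms from the SMILES: 13 C, 1 N, 1 O.
Implicit hydrogens by atom environment:
  5 × C (aromatic): 1 H each → 5
  5 × C: no H
  1 × C: 3 H
  1 × C: 2 H
  1 × C (aromatic): no H
  1 × N (charge +1): 3 H
  1 × O: 1 H
  Total hydrogens = 14.
Net charge +1.
Molecular formula: C13H14NO+

C13H14NO+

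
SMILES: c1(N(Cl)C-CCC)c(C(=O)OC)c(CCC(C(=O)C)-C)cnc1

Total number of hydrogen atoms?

Hydrogens are implicit in SMILES; fill each atom to its normal valence:
  5 × C: 2 H each → 10
  4 × C: 3 H each → 12
  3 × C (aromatic): no H
  3 × O: no H
  2 × C (aromatic): 1 H each → 2
  2 × C: no H
  1 × C: 1 H
  1 × Cl: no H
  1 × N (aromatic): no H
  1 × N: no H
  Total hydrogens = 25.

25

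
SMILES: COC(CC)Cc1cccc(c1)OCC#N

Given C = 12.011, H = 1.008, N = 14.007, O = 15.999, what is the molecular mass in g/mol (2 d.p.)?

Molecular formula: C13H17NO2.
M = 13×12.011 + 17×1.008 + 1×14.007 + 2×15.999 = 219.28 g/mol.

219.28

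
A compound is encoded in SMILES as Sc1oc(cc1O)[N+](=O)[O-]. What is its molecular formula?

Heavy atoms from the SMILES: 4 C, 1 N, 4 O, 1 S.
Implicit hydrogens by atom environment:
  3 × C (aromatic): no H
  1 × C (aromatic): 1 H
  1 × N (charge +1): no H
  1 × O: 1 H
  1 × O (aromatic): no H
  1 × O: no H
  1 × O (charge -1): no H
  1 × S: 1 H
  Total hydrogens = 3.
Molecular formula: C4H3NO4S

C4H3NO4S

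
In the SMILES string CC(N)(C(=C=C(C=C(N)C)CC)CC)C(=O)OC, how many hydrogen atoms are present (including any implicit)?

Hydrogens are implicit in SMILES; fill each atom to its normal valence:
  6 × C: no H
  5 × C: 3 H each → 15
  2 × C: 2 H each → 4
  2 × N: 2 H each → 4
  2 × O: no H
  1 × C: 1 H
  Total hydrogens = 24.

24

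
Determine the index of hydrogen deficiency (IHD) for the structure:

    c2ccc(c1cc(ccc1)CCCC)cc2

Molecular formula from the SMILES: C16H18.
DoU = (2C + 2 + N − H − X)/2 = (2·16 + 2 + 0 − 18 − 0)/2 = 16/2 = 8.
(Structurally: 2 ring(s) + 6 π bond(s) = 8.)

8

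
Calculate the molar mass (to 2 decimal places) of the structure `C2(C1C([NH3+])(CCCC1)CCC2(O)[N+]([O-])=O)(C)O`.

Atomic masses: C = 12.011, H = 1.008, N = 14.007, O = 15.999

245.30

Molecular formula: C11H21N2O4+.
M = 11×12.011 + 21×1.008 + 2×14.007 + 4×15.999 = 245.30 g/mol.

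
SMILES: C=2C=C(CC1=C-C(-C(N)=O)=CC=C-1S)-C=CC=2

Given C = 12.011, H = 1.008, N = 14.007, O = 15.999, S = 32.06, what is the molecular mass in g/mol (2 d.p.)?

Molecular formula: C14H13NOS.
M = 14×12.011 + 13×1.008 + 1×14.007 + 1×15.999 + 1×32.06 = 243.32 g/mol.

243.32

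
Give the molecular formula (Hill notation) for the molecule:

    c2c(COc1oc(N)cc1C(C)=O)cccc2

C13H13NO3

Heavy atoms from the SMILES: 13 C, 1 N, 3 O.
Implicit hydrogens by atom environment:
  6 × C (aromatic): 1 H each → 6
  4 × C (aromatic): no H
  2 × O: no H
  1 × C: 3 H
  1 × C: 2 H
  1 × C: no H
  1 × N: 2 H
  1 × O (aromatic): no H
  Total hydrogens = 13.
Molecular formula: C13H13NO3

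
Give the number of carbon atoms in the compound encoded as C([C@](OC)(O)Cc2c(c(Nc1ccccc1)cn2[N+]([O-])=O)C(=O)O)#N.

The symbol for carbon appears 15 times in the SMILES. Lowercase c denotes aromatic carbon and counts toward C.

15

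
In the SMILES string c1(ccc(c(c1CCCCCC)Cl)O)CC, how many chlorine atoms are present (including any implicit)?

The symbol for chlorine appears 1 time in the SMILES.

1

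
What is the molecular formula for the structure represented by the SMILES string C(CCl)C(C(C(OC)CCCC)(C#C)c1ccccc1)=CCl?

C19H24Cl2O

Heavy atoms from the SMILES: 19 C, 2 Cl, 1 O.
Implicit hydrogens by atom environment:
  5 × C: 2 H each → 10
  5 × C (aromatic): 1 H each → 5
  3 × C: 1 H each → 3
  3 × C: no H
  2 × C: 3 H each → 6
  2 × Cl: no H
  1 × C (aromatic): no H
  1 × O: no H
  Total hydrogens = 24.
Molecular formula: C19H24Cl2O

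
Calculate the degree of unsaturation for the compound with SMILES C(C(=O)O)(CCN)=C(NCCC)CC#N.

4

Molecular formula from the SMILES: C10H17N3O2.
DoU = (2C + 2 + N − H − X)/2 = (2·10 + 2 + 3 − 17 − 0)/2 = 8/2 = 4.
(Structurally: 0 ring(s) + 4 π bond(s) = 4.)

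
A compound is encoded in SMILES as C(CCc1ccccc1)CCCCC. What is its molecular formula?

Heavy atoms from the SMILES: 14 C.
Implicit hydrogens by atom environment:
  7 × C: 2 H each → 14
  5 × C (aromatic): 1 H each → 5
  1 × C: 3 H
  1 × C (aromatic): no H
  Total hydrogens = 22.
Molecular formula: C14H22

C14H22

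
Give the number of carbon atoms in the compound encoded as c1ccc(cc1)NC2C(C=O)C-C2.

The symbol for carbon appears 11 times in the SMILES. Lowercase c denotes aromatic carbon and counts toward C.

11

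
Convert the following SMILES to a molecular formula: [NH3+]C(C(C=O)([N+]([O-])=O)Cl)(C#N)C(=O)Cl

C5H4Cl2N3O4+

Heavy atoms from the SMILES: 5 C, 2 Cl, 3 N, 4 O.
Implicit hydrogens by atom environment:
  4 × C: no H
  3 × O: no H
  2 × Cl: no H
  1 × C: 1 H
  1 × N (charge +1): 3 H
  1 × N (charge +1): no H
  1 × N: no H
  1 × O (charge -1): no H
  Total hydrogens = 4.
Net charge +1.
Molecular formula: C5H4Cl2N3O4+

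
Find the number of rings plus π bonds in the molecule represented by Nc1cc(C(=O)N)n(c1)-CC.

4

Molecular formula from the SMILES: C7H11N3O.
DoU = (2C + 2 + N − H − X)/2 = (2·7 + 2 + 3 − 11 − 0)/2 = 8/2 = 4.
(Structurally: 1 ring(s) + 3 π bond(s) = 4.)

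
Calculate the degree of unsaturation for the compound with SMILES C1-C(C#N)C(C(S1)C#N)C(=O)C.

Molecular formula from the SMILES: C8H8N2OS.
DoU = (2C + 2 + N − H − X)/2 = (2·8 + 2 + 2 − 8 − 0)/2 = 12/2 = 6.
(Structurally: 1 ring(s) + 5 π bond(s) = 6.)

6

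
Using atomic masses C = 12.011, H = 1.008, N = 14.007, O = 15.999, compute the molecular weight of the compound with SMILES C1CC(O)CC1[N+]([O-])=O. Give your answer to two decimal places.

Molecular formula: C5H9NO3.
M = 5×12.011 + 9×1.008 + 1×14.007 + 3×15.999 = 131.13 g/mol.

131.13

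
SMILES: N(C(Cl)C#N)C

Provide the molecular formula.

Heavy atoms from the SMILES: 3 C, 1 Cl, 2 N.
Implicit hydrogens by atom environment:
  1 × C: 3 H
  1 × C: 1 H
  1 × C: no H
  1 × Cl: no H
  1 × N: 1 H
  1 × N: no H
  Total hydrogens = 5.
Molecular formula: C3H5ClN2

C3H5ClN2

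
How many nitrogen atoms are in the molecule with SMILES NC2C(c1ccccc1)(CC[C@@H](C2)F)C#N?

2

The symbol for nitrogen appears 2 times in the SMILES.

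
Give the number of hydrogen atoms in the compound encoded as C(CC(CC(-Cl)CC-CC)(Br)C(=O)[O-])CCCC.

Hydrogens are implicit in SMILES; fill each atom to its normal valence:
  9 × C: 2 H each → 18
  2 × C: 3 H each → 6
  2 × C: no H
  1 × Br: no H
  1 × C: 1 H
  1 × Cl: no H
  1 × O: no H
  1 × O (charge -1): no H
  Total hydrogens = 25.

25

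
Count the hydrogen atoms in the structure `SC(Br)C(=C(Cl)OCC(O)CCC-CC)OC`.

20

Hydrogens are implicit in SMILES; fill each atom to its normal valence:
  5 × C: 2 H each → 10
  2 × C: 3 H each → 6
  2 × C: 1 H each → 2
  2 × C: no H
  2 × O: no H
  1 × Br: no H
  1 × Cl: no H
  1 × O: 1 H
  1 × S: 1 H
  Total hydrogens = 20.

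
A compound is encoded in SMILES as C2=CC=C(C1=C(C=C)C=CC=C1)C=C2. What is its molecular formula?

Heavy atoms from the SMILES: 14 C.
Implicit hydrogens by atom environment:
  9 × C (aromatic): 1 H each → 9
  3 × C (aromatic): no H
  1 × C: 2 H
  1 × C: 1 H
  Total hydrogens = 12.
Molecular formula: C14H12

C14H12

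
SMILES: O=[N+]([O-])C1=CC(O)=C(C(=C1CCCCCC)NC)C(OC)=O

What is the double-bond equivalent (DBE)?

Molecular formula from the SMILES: C15H22N2O5.
DoU = (2C + 2 + N − H − X)/2 = (2·15 + 2 + 2 − 22 − 0)/2 = 12/2 = 6.
(Structurally: 1 ring(s) + 5 π bond(s) = 6.)

6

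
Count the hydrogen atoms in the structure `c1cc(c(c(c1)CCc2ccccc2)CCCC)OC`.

Hydrogens are implicit in SMILES; fill each atom to its normal valence:
  8 × C (aromatic): 1 H each → 8
  5 × C: 2 H each → 10
  4 × C (aromatic): no H
  2 × C: 3 H each → 6
  1 × O: no H
  Total hydrogens = 24.

24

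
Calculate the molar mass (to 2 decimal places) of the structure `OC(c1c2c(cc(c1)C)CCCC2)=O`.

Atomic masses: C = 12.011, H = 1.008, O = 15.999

190.24

Molecular formula: C12H14O2.
M = 12×12.011 + 14×1.008 + 2×15.999 = 190.24 g/mol.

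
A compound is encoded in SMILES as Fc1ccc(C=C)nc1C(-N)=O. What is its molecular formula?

Heavy atoms from the SMILES: 8 C, 1 F, 2 N, 1 O.
Implicit hydrogens by atom environment:
  3 × C (aromatic): no H
  2 × C (aromatic): 1 H each → 2
  1 × C: 2 H
  1 × C: 1 H
  1 × C: no H
  1 × F: no H
  1 × N: 2 H
  1 × N (aromatic): no H
  1 × O: no H
  Total hydrogens = 7.
Molecular formula: C8H7FN2O

C8H7FN2O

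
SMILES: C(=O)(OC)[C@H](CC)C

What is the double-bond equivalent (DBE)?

1

Molecular formula from the SMILES: C6H12O2.
DoU = (2C + 2 + N − H − X)/2 = (2·6 + 2 + 0 − 12 − 0)/2 = 2/2 = 1.
(Structurally: 0 ring(s) + 1 π bond(s) = 1.)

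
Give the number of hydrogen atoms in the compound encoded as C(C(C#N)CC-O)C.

11

Hydrogens are implicit in SMILES; fill each atom to its normal valence:
  3 × C: 2 H each → 6
  1 × C: 3 H
  1 × C: 1 H
  1 × C: no H
  1 × N: no H
  1 × O: 1 H
  Total hydrogens = 11.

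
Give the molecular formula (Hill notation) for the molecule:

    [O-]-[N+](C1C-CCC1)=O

C5H9NO2

Heavy atoms from the SMILES: 5 C, 1 N, 2 O.
Implicit hydrogens by atom environment:
  4 × C: 2 H each → 8
  1 × C: 1 H
  1 × N (charge +1): no H
  1 × O: no H
  1 × O (charge -1): no H
  Total hydrogens = 9.
Molecular formula: C5H9NO2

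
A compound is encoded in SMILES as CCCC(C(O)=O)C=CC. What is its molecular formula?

Heavy atoms from the SMILES: 8 C, 2 O.
Implicit hydrogens by atom environment:
  3 × C: 1 H each → 3
  2 × C: 3 H each → 6
  2 × C: 2 H each → 4
  1 × C: no H
  1 × O: 1 H
  1 × O: no H
  Total hydrogens = 14.
Molecular formula: C8H14O2

C8H14O2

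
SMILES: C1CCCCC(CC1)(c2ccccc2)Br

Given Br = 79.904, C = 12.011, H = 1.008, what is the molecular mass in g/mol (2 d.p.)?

267.21

Molecular formula: C14H19Br.
M = 1×79.904 + 14×12.011 + 19×1.008 = 267.21 g/mol.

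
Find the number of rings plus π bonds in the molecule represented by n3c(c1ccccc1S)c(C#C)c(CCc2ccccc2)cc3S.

14

Molecular formula from the SMILES: C21H17NS2.
DoU = (2C + 2 + N − H − X)/2 = (2·21 + 2 + 1 − 17 − 0)/2 = 28/2 = 14.
(Structurally: 3 ring(s) + 11 π bond(s) = 14.)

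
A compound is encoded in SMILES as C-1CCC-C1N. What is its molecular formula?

Heavy atoms from the SMILES: 5 C, 1 N.
Implicit hydrogens by atom environment:
  4 × C: 2 H each → 8
  1 × C: 1 H
  1 × N: 2 H
  Total hydrogens = 11.
Molecular formula: C5H11N

C5H11N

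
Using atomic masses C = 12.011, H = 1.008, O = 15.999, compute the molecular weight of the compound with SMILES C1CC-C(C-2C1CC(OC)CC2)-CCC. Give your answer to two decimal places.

210.36

Molecular formula: C14H26O.
M = 14×12.011 + 26×1.008 + 1×15.999 = 210.36 g/mol.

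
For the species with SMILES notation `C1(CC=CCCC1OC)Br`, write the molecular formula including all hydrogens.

Heavy atoms from the SMILES: 1 Br, 8 C, 1 O.
Implicit hydrogens by atom environment:
  4 × C: 1 H each → 4
  3 × C: 2 H each → 6
  1 × Br: no H
  1 × C: 3 H
  1 × O: no H
  Total hydrogens = 13.
Molecular formula: C8H13BrO

C8H13BrO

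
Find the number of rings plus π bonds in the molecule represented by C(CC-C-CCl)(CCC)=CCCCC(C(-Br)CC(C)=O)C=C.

3

Molecular formula from the SMILES: C19H32BrClO.
DoU = (2C + 2 + N − H − X)/2 = (2·19 + 2 + 0 − 32 − 2)/2 = 6/2 = 3.
(Structurally: 0 ring(s) + 3 π bond(s) = 3.)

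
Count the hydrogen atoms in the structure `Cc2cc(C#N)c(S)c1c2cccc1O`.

9

Hydrogens are implicit in SMILES; fill each atom to its normal valence:
  6 × C (aromatic): no H
  4 × C (aromatic): 1 H each → 4
  1 × C: 3 H
  1 × C: no H
  1 × N: no H
  1 × O: 1 H
  1 × S: 1 H
  Total hydrogens = 9.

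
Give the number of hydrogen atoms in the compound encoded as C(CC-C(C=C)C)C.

16

Hydrogens are implicit in SMILES; fill each atom to its normal valence:
  4 × C: 2 H each → 8
  2 × C: 3 H each → 6
  2 × C: 1 H each → 2
  Total hydrogens = 16.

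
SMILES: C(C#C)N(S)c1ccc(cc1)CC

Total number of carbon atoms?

11

The symbol for carbon appears 11 times in the SMILES. Lowercase c denotes aromatic carbon and counts toward C.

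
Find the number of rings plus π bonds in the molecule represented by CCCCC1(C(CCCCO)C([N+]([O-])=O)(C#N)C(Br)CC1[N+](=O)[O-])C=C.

6

Molecular formula from the SMILES: C17H26BrN3O5.
DoU = (2C + 2 + N − H − X)/2 = (2·17 + 2 + 3 − 26 − 1)/2 = 12/2 = 6.
(Structurally: 1 ring(s) + 5 π bond(s) = 6.)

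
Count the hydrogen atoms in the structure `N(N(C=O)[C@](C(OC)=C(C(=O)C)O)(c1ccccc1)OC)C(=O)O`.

Hydrogens are implicit in SMILES; fill each atom to its normal valence:
  5 × C (aromatic): 1 H each → 5
  5 × C: no H
  5 × O: no H
  3 × C: 3 H each → 9
  2 × O: 1 H each → 2
  1 × C: 1 H
  1 × C (aromatic): no H
  1 × N: 1 H
  1 × N: no H
  Total hydrogens = 18.

18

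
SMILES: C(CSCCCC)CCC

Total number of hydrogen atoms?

20

Hydrogens are implicit in SMILES; fill each atom to its normal valence:
  7 × C: 2 H each → 14
  2 × C: 3 H each → 6
  1 × S: no H
  Total hydrogens = 20.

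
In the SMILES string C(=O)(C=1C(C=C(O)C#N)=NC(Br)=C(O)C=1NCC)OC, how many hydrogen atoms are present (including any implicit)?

Hydrogens are implicit in SMILES; fill each atom to its normal valence:
  5 × C (aromatic): no H
  3 × C: no H
  2 × C: 3 H each → 6
  2 × O: 1 H each → 2
  2 × O: no H
  1 × Br: no H
  1 × C: 2 H
  1 × C: 1 H
  1 × N: 1 H
  1 × N (aromatic): no H
  1 × N: no H
  Total hydrogens = 12.

12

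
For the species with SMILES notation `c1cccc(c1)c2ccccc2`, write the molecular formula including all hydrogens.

C12H10

Heavy atoms from the SMILES: 12 C.
Implicit hydrogens by atom environment:
  10 × C (aromatic): 1 H each → 10
  2 × C (aromatic): no H
  Total hydrogens = 10.
Molecular formula: C12H10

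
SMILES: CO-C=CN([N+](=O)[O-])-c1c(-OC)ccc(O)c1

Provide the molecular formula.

Heavy atoms from the SMILES: 10 C, 2 N, 5 O.
Implicit hydrogens by atom environment:
  3 × C (aromatic): 1 H each → 3
  3 × C (aromatic): no H
  3 × O: no H
  2 × C: 3 H each → 6
  2 × C: 1 H each → 2
  1 × N: no H
  1 × N (charge +1): no H
  1 × O: 1 H
  1 × O (charge -1): no H
  Total hydrogens = 12.
Molecular formula: C10H12N2O5

C10H12N2O5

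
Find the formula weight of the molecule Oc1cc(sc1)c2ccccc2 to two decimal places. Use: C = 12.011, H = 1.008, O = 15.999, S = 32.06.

Molecular formula: C10H8OS.
M = 10×12.011 + 8×1.008 + 1×15.999 + 1×32.06 = 176.23 g/mol.

176.23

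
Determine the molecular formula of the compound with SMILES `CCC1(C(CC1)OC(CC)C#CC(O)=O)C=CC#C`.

C16H20O3

Heavy atoms from the SMILES: 16 C, 3 O.
Implicit hydrogens by atom environment:
  5 × C: 1 H each → 5
  5 × C: no H
  4 × C: 2 H each → 8
  2 × C: 3 H each → 6
  2 × O: no H
  1 × O: 1 H
  Total hydrogens = 20.
Molecular formula: C16H20O3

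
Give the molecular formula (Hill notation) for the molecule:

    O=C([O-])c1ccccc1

C7H5O2-

Heavy atoms from the SMILES: 7 C, 2 O.
Implicit hydrogens by atom environment:
  5 × C (aromatic): 1 H each → 5
  1 × C (aromatic): no H
  1 × C: no H
  1 × O: no H
  1 × O (charge -1): no H
  Total hydrogens = 5.
Net charge -1.
Molecular formula: C7H5O2-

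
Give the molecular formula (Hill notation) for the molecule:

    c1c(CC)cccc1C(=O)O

Heavy atoms from the SMILES: 9 C, 2 O.
Implicit hydrogens by atom environment:
  4 × C (aromatic): 1 H each → 4
  2 × C (aromatic): no H
  1 × C: 3 H
  1 × C: 2 H
  1 × C: no H
  1 × O: 1 H
  1 × O: no H
  Total hydrogens = 10.
Molecular formula: C9H10O2

C9H10O2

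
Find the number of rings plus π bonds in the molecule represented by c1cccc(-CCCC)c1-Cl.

4

Molecular formula from the SMILES: C10H13Cl.
DoU = (2C + 2 + N − H − X)/2 = (2·10 + 2 + 0 − 13 − 1)/2 = 8/2 = 4.
(Structurally: 1 ring(s) + 3 π bond(s) = 4.)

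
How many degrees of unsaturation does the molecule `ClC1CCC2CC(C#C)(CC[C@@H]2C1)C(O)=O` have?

Molecular formula from the SMILES: C13H17ClO2.
DoU = (2C + 2 + N − H − X)/2 = (2·13 + 2 + 0 − 17 − 1)/2 = 10/2 = 5.
(Structurally: 2 ring(s) + 3 π bond(s) = 5.)

5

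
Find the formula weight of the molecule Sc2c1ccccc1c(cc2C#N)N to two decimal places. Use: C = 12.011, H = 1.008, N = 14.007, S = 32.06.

200.26

Molecular formula: C11H8N2S.
M = 11×12.011 + 8×1.008 + 2×14.007 + 1×32.06 = 200.26 g/mol.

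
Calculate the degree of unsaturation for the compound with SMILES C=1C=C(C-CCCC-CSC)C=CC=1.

Molecular formula from the SMILES: C13H20S.
DoU = (2C + 2 + N − H − X)/2 = (2·13 + 2 + 0 − 20 − 0)/2 = 8/2 = 4.
(Structurally: 1 ring(s) + 3 π bond(s) = 4.)

4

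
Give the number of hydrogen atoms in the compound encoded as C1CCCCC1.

Hydrogens are implicit in SMILES; fill each atom to its normal valence:
  6 × C: 2 H each → 12
  Total hydrogens = 12.

12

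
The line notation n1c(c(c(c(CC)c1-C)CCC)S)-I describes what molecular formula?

Heavy atoms from the SMILES: 11 C, 1 I, 1 N, 1 S.
Implicit hydrogens by atom environment:
  5 × C (aromatic): no H
  3 × C: 3 H each → 9
  3 × C: 2 H each → 6
  1 × I: no H
  1 × N (aromatic): no H
  1 × S: 1 H
  Total hydrogens = 16.
Molecular formula: C11H16INS

C11H16INS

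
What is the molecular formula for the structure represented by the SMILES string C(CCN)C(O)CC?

C6H15NO

Heavy atoms from the SMILES: 6 C, 1 N, 1 O.
Implicit hydrogens by atom environment:
  4 × C: 2 H each → 8
  1 × C: 3 H
  1 × C: 1 H
  1 × N: 2 H
  1 × O: 1 H
  Total hydrogens = 15.
Molecular formula: C6H15NO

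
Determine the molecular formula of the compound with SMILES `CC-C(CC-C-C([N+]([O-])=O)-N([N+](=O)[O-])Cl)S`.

C7H14ClN3O4S

Heavy atoms from the SMILES: 7 C, 1 Cl, 3 N, 4 O, 1 S.
Implicit hydrogens by atom environment:
  4 × C: 2 H each → 8
  2 × C: 1 H each → 2
  2 × N (charge +1): no H
  2 × O: no H
  2 × O (charge -1): no H
  1 × C: 3 H
  1 × Cl: no H
  1 × N: no H
  1 × S: 1 H
  Total hydrogens = 14.
Molecular formula: C7H14ClN3O4S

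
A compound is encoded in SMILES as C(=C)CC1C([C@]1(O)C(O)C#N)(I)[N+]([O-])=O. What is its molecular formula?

C8H9IN2O4

Heavy atoms from the SMILES: 8 C, 1 I, 2 N, 4 O.
Implicit hydrogens by atom environment:
  3 × C: 1 H each → 3
  3 × C: no H
  2 × C: 2 H each → 4
  2 × O: 1 H each → 2
  1 × I: no H
  1 × N (charge +1): no H
  1 × N: no H
  1 × O: no H
  1 × O (charge -1): no H
  Total hydrogens = 9.
Molecular formula: C8H9IN2O4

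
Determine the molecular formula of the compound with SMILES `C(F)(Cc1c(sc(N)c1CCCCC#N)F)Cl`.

Heavy atoms from the SMILES: 11 C, 1 Cl, 2 F, 2 N, 1 S.
Implicit hydrogens by atom environment:
  5 × C: 2 H each → 10
  4 × C (aromatic): no H
  2 × F: no H
  1 × C: 1 H
  1 × C: no H
  1 × Cl: no H
  1 × N: 2 H
  1 × N: no H
  1 × S (aromatic): no H
  Total hydrogens = 13.
Molecular formula: C11H13ClF2N2S

C11H13ClF2N2S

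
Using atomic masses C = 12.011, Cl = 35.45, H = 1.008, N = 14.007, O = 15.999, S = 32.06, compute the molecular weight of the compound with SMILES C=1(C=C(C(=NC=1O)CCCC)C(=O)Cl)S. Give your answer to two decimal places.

Molecular formula: C10H12ClNO2S.
M = 10×12.011 + 1×35.45 + 12×1.008 + 1×14.007 + 2×15.999 + 1×32.06 = 245.72 g/mol.

245.72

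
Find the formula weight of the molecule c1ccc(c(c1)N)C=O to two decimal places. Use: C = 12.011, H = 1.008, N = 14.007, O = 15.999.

Molecular formula: C7H7NO.
M = 7×12.011 + 7×1.008 + 1×14.007 + 1×15.999 = 121.14 g/mol.

121.14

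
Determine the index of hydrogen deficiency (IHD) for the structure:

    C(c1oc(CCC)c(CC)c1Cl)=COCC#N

Molecular formula from the SMILES: C13H16ClNO2.
DoU = (2C + 2 + N − H − X)/2 = (2·13 + 2 + 1 − 16 − 1)/2 = 12/2 = 6.
(Structurally: 1 ring(s) + 5 π bond(s) = 6.)

6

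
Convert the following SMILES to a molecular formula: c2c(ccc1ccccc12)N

Heavy atoms from the SMILES: 10 C, 1 N.
Implicit hydrogens by atom environment:
  7 × C (aromatic): 1 H each → 7
  3 × C (aromatic): no H
  1 × N: 2 H
  Total hydrogens = 9.
Molecular formula: C10H9N

C10H9N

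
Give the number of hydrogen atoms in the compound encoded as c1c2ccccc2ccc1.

8

Hydrogens are implicit in SMILES; fill each atom to its normal valence:
  8 × C (aromatic): 1 H each → 8
  2 × C (aromatic): no H
  Total hydrogens = 8.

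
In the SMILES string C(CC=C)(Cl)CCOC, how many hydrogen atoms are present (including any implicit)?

Hydrogens are implicit in SMILES; fill each atom to its normal valence:
  4 × C: 2 H each → 8
  2 × C: 1 H each → 2
  1 × C: 3 H
  1 × Cl: no H
  1 × O: no H
  Total hydrogens = 13.

13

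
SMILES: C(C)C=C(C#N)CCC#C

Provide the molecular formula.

Heavy atoms from the SMILES: 9 C, 1 N.
Implicit hydrogens by atom environment:
  3 × C: 2 H each → 6
  3 × C: no H
  2 × C: 1 H each → 2
  1 × C: 3 H
  1 × N: no H
  Total hydrogens = 11.
Molecular formula: C9H11N

C9H11N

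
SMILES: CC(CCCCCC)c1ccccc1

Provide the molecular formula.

C14H22

Heavy atoms from the SMILES: 14 C.
Implicit hydrogens by atom environment:
  5 × C: 2 H each → 10
  5 × C (aromatic): 1 H each → 5
  2 × C: 3 H each → 6
  1 × C: 1 H
  1 × C (aromatic): no H
  Total hydrogens = 22.
Molecular formula: C14H22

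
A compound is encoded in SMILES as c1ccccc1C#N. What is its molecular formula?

C7H5N

Heavy atoms from the SMILES: 7 C, 1 N.
Implicit hydrogens by atom environment:
  5 × C (aromatic): 1 H each → 5
  1 × C (aromatic): no H
  1 × C: no H
  1 × N: no H
  Total hydrogens = 5.
Molecular formula: C7H5N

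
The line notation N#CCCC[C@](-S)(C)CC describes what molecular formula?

Heavy atoms from the SMILES: 8 C, 1 N, 1 S.
Implicit hydrogens by atom environment:
  4 × C: 2 H each → 8
  2 × C: 3 H each → 6
  2 × C: no H
  1 × N: no H
  1 × S: 1 H
  Total hydrogens = 15.
Molecular formula: C8H15NS

C8H15NS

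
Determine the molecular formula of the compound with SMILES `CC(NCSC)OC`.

C5H13NOS

Heavy atoms from the SMILES: 5 C, 1 N, 1 O, 1 S.
Implicit hydrogens by atom environment:
  3 × C: 3 H each → 9
  1 × C: 2 H
  1 × C: 1 H
  1 × N: 1 H
  1 × O: no H
  1 × S: no H
  Total hydrogens = 13.
Molecular formula: C5H13NOS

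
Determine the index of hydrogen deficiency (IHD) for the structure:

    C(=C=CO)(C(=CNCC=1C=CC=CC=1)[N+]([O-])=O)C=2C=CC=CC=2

12

Molecular formula from the SMILES: C18H16N2O3.
DoU = (2C + 2 + N − H − X)/2 = (2·18 + 2 + 2 − 16 − 0)/2 = 24/2 = 12.
(Structurally: 2 ring(s) + 10 π bond(s) = 12.)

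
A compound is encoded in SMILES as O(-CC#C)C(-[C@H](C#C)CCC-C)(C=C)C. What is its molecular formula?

C14H20O

Heavy atoms from the SMILES: 14 C, 1 O.
Implicit hydrogens by atom environment:
  5 × C: 2 H each → 10
  4 × C: 1 H each → 4
  3 × C: no H
  2 × C: 3 H each → 6
  1 × O: no H
  Total hydrogens = 20.
Molecular formula: C14H20O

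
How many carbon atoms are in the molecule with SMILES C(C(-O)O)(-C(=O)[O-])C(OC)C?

The symbol for carbon appears 6 times in the SMILES.

6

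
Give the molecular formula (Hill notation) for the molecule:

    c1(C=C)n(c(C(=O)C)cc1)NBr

Heavy atoms from the SMILES: 1 Br, 8 C, 2 N, 1 O.
Implicit hydrogens by atom environment:
  2 × C (aromatic): 1 H each → 2
  2 × C (aromatic): no H
  1 × Br: no H
  1 × C: 3 H
  1 × C: 2 H
  1 × C: 1 H
  1 × C: no H
  1 × N: 1 H
  1 × N (aromatic): no H
  1 × O: no H
  Total hydrogens = 9.
Molecular formula: C8H9BrN2O

C8H9BrN2O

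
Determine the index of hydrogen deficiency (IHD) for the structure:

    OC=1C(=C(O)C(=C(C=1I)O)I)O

Molecular formula from the SMILES: C6H4I2O4.
DoU = (2C + 2 + N − H − X)/2 = (2·6 + 2 + 0 − 4 − 2)/2 = 8/2 = 4.
(Structurally: 1 ring(s) + 3 π bond(s) = 4.)

4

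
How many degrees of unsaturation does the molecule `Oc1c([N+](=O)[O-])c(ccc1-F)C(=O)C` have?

6

Molecular formula from the SMILES: C8H6FNO4.
DoU = (2C + 2 + N − H − X)/2 = (2·8 + 2 + 1 − 6 − 1)/2 = 12/2 = 6.
(Structurally: 1 ring(s) + 5 π bond(s) = 6.)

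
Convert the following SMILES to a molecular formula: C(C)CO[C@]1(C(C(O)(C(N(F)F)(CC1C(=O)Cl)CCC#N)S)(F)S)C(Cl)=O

Heavy atoms from the SMILES: 14 C, 2 Cl, 3 F, 2 N, 4 O, 2 S.
Implicit hydrogens by atom environment:
  7 × C: no H
  5 × C: 2 H each → 10
  3 × F: no H
  3 × O: no H
  2 × Cl: no H
  2 × N: no H
  2 × S: 1 H each → 2
  1 × C: 3 H
  1 × C: 1 H
  1 × O: 1 H
  Total hydrogens = 17.
Molecular formula: C14H17Cl2F3N2O4S2

C14H17Cl2F3N2O4S2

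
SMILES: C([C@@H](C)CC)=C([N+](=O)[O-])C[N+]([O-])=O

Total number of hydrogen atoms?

12

Hydrogens are implicit in SMILES; fill each atom to its normal valence:
  2 × C: 3 H each → 6
  2 × C: 2 H each → 4
  2 × C: 1 H each → 2
  2 × N (charge +1): no H
  2 × O: no H
  2 × O (charge -1): no H
  1 × C: no H
  Total hydrogens = 12.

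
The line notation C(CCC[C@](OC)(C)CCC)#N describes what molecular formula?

C10H19NO

Heavy atoms from the SMILES: 10 C, 1 N, 1 O.
Implicit hydrogens by atom environment:
  5 × C: 2 H each → 10
  3 × C: 3 H each → 9
  2 × C: no H
  1 × N: no H
  1 × O: no H
  Total hydrogens = 19.
Molecular formula: C10H19NO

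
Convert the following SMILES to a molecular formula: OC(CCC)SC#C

C6H10OS

Heavy atoms from the SMILES: 6 C, 1 O, 1 S.
Implicit hydrogens by atom environment:
  2 × C: 2 H each → 4
  2 × C: 1 H each → 2
  1 × C: 3 H
  1 × C: no H
  1 × O: 1 H
  1 × S: no H
  Total hydrogens = 10.
Molecular formula: C6H10OS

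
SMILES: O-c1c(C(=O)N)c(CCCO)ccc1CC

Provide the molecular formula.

Heavy atoms from the SMILES: 12 C, 1 N, 3 O.
Implicit hydrogens by atom environment:
  4 × C: 2 H each → 8
  4 × C (aromatic): no H
  2 × C (aromatic): 1 H each → 2
  2 × O: 1 H each → 2
  1 × C: 3 H
  1 × C: no H
  1 × N: 2 H
  1 × O: no H
  Total hydrogens = 17.
Molecular formula: C12H17NO3

C12H17NO3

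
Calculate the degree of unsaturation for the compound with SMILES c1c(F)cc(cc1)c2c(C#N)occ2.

Molecular formula from the SMILES: C11H6FNO.
DoU = (2C + 2 + N − H − X)/2 = (2·11 + 2 + 1 − 6 − 1)/2 = 18/2 = 9.
(Structurally: 2 ring(s) + 7 π bond(s) = 9.)

9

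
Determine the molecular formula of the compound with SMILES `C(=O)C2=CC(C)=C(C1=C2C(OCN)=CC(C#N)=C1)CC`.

C16H16N2O2

Heavy atoms from the SMILES: 16 C, 2 N, 2 O.
Implicit hydrogens by atom environment:
  7 × C (aromatic): no H
  3 × C (aromatic): 1 H each → 3
  2 × C: 3 H each → 6
  2 × C: 2 H each → 4
  2 × O: no H
  1 × C: 1 H
  1 × C: no H
  1 × N: 2 H
  1 × N: no H
  Total hydrogens = 16.
Molecular formula: C16H16N2O2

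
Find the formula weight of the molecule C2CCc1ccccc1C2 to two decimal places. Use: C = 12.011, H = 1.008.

132.21

Molecular formula: C10H12.
M = 10×12.011 + 12×1.008 = 132.21 g/mol.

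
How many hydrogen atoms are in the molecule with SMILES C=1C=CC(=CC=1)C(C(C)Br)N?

12

Hydrogens are implicit in SMILES; fill each atom to its normal valence:
  5 × C (aromatic): 1 H each → 5
  2 × C: 1 H each → 2
  1 × Br: no H
  1 × C: 3 H
  1 × C (aromatic): no H
  1 × N: 2 H
  Total hydrogens = 12.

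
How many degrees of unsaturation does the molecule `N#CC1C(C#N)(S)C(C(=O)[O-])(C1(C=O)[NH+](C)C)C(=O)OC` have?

8

Molecular formula from the SMILES: C12H13N3O5S.
DoU = (2C + 2 + N − H − X)/2 = (2·12 + 2 + 3 − 13 − 0)/2 = 16/2 = 8.
(Structurally: 1 ring(s) + 7 π bond(s) = 8.)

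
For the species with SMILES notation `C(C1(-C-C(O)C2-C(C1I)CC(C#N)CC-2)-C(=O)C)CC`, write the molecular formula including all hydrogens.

C16H24INO2

Heavy atoms from the SMILES: 16 C, 1 I, 1 N, 2 O.
Implicit hydrogens by atom environment:
  6 × C: 2 H each → 12
  5 × C: 1 H each → 5
  3 × C: no H
  2 × C: 3 H each → 6
  1 × I: no H
  1 × N: no H
  1 × O: 1 H
  1 × O: no H
  Total hydrogens = 24.
Molecular formula: C16H24INO2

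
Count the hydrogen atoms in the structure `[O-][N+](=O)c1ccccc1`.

5

Hydrogens are implicit in SMILES; fill each atom to its normal valence:
  5 × C (aromatic): 1 H each → 5
  1 × C (aromatic): no H
  1 × N (charge +1): no H
  1 × O: no H
  1 × O (charge -1): no H
  Total hydrogens = 5.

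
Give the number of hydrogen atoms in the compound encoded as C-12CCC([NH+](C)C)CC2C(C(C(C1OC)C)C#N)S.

Hydrogens are implicit in SMILES; fill each atom to its normal valence:
  7 × C: 1 H each → 7
  4 × C: 3 H each → 12
  3 × C: 2 H each → 6
  1 × C: no H
  1 × N (charge +1): 1 H
  1 × N: no H
  1 × O: no H
  1 × S: 1 H
  Total hydrogens = 27.

27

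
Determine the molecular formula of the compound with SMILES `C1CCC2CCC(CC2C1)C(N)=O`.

Heavy atoms from the SMILES: 11 C, 1 N, 1 O.
Implicit hydrogens by atom environment:
  7 × C: 2 H each → 14
  3 × C: 1 H each → 3
  1 × C: no H
  1 × N: 2 H
  1 × O: no H
  Total hydrogens = 19.
Molecular formula: C11H19NO

C11H19NO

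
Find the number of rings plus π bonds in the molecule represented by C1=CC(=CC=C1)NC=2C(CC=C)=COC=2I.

Molecular formula from the SMILES: C13H12INO.
DoU = (2C + 2 + N − H − X)/2 = (2·13 + 2 + 1 − 12 − 1)/2 = 16/2 = 8.
(Structurally: 2 ring(s) + 6 π bond(s) = 8.)

8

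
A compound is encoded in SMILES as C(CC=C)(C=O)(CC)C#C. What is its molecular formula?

Heavy atoms from the SMILES: 9 C, 1 O.
Implicit hydrogens by atom environment:
  3 × C: 2 H each → 6
  3 × C: 1 H each → 3
  2 × C: no H
  1 × C: 3 H
  1 × O: no H
  Total hydrogens = 12.
Molecular formula: C9H12O

C9H12O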